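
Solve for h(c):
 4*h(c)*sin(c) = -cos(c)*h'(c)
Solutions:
 h(c) = C1*cos(c)^4


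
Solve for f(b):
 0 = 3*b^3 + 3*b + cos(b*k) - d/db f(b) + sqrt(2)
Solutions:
 f(b) = C1 + 3*b^4/4 + 3*b^2/2 + sqrt(2)*b + sin(b*k)/k


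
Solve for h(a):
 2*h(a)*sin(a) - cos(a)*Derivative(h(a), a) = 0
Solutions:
 h(a) = C1/cos(a)^2


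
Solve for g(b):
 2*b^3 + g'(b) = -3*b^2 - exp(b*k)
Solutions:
 g(b) = C1 - b^4/2 - b^3 - exp(b*k)/k


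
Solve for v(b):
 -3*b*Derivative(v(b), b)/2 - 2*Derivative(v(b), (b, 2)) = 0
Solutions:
 v(b) = C1 + C2*erf(sqrt(6)*b/4)


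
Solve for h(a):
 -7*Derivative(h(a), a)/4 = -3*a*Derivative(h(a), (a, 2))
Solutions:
 h(a) = C1 + C2*a^(19/12)


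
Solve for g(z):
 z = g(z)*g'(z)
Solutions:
 g(z) = -sqrt(C1 + z^2)
 g(z) = sqrt(C1 + z^2)


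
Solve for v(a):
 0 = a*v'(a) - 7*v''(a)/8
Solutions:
 v(a) = C1 + C2*erfi(2*sqrt(7)*a/7)


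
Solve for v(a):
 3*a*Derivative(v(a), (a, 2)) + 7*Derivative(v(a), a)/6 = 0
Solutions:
 v(a) = C1 + C2*a^(11/18)


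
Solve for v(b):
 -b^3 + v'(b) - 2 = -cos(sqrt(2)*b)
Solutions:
 v(b) = C1 + b^4/4 + 2*b - sqrt(2)*sin(sqrt(2)*b)/2


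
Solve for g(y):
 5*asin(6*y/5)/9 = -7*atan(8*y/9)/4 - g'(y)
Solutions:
 g(y) = C1 - 5*y*asin(6*y/5)/9 - 7*y*atan(8*y/9)/4 - 5*sqrt(25 - 36*y^2)/54 + 63*log(64*y^2 + 81)/64


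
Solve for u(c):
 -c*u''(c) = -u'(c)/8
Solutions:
 u(c) = C1 + C2*c^(9/8)


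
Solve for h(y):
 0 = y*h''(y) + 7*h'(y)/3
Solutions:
 h(y) = C1 + C2/y^(4/3)


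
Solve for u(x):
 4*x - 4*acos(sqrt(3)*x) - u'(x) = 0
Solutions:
 u(x) = C1 + 2*x^2 - 4*x*acos(sqrt(3)*x) + 4*sqrt(3)*sqrt(1 - 3*x^2)/3


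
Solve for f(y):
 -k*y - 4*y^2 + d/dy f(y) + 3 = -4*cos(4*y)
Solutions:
 f(y) = C1 + k*y^2/2 + 4*y^3/3 - 3*y - sin(4*y)


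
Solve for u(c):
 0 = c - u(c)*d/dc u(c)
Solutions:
 u(c) = -sqrt(C1 + c^2)
 u(c) = sqrt(C1 + c^2)


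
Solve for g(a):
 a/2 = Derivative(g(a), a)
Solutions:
 g(a) = C1 + a^2/4


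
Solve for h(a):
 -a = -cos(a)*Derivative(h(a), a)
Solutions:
 h(a) = C1 + Integral(a/cos(a), a)


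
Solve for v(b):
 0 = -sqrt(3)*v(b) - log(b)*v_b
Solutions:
 v(b) = C1*exp(-sqrt(3)*li(b))


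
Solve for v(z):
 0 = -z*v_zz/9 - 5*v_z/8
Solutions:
 v(z) = C1 + C2/z^(37/8)


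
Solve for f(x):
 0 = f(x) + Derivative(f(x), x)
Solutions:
 f(x) = C1*exp(-x)


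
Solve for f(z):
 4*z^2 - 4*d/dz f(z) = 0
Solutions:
 f(z) = C1 + z^3/3


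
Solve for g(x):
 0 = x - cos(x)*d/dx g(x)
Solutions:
 g(x) = C1 + Integral(x/cos(x), x)


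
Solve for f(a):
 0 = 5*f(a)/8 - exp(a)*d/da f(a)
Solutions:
 f(a) = C1*exp(-5*exp(-a)/8)


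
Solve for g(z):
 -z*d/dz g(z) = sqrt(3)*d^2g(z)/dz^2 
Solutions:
 g(z) = C1 + C2*erf(sqrt(2)*3^(3/4)*z/6)


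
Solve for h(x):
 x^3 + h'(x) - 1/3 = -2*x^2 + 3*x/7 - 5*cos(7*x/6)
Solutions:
 h(x) = C1 - x^4/4 - 2*x^3/3 + 3*x^2/14 + x/3 - 30*sin(7*x/6)/7


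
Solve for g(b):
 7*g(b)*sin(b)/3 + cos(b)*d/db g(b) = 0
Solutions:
 g(b) = C1*cos(b)^(7/3)


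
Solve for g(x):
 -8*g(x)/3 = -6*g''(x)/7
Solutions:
 g(x) = C1*exp(-2*sqrt(7)*x/3) + C2*exp(2*sqrt(7)*x/3)


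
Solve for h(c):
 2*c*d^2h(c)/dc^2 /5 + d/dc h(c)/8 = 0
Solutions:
 h(c) = C1 + C2*c^(11/16)


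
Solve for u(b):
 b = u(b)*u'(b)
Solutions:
 u(b) = -sqrt(C1 + b^2)
 u(b) = sqrt(C1 + b^2)


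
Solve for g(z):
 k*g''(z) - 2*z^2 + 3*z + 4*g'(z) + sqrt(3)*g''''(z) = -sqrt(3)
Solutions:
 g(z) = C1 + C2*exp(z*(3^(1/3)*k/(sqrt(sqrt(3)*k^3 + 324) + 18)^(1/3) - 3^(1/6)*(sqrt(sqrt(3)*k^3 + 324) + 18)^(1/3))/3) + C3*exp(z*(4*sqrt(3)*k/((-3^(1/6) + 3^(2/3)*I)*(sqrt(sqrt(3)*k^3 + 324) + 18)^(1/3)) + 3^(1/6)*(sqrt(sqrt(3)*k^3 + 324) + 18)^(1/3) - 3^(2/3)*I*(sqrt(sqrt(3)*k^3 + 324) + 18)^(1/3))/6) + C4*exp(z*(-4*sqrt(3)*k/((3^(1/6) + 3^(2/3)*I)*(sqrt(sqrt(3)*k^3 + 324) + 18)^(1/3)) + 3^(1/6)*(sqrt(sqrt(3)*k^3 + 324) + 18)^(1/3) + 3^(2/3)*I*(sqrt(sqrt(3)*k^3 + 324) + 18)^(1/3))/6) + k^2*z/16 - k*z^2/8 + 3*k*z/16 + z^3/6 - 3*z^2/8 - sqrt(3)*z/4


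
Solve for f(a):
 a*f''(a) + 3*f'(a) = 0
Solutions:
 f(a) = C1 + C2/a^2


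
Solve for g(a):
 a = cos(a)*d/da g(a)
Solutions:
 g(a) = C1 + Integral(a/cos(a), a)


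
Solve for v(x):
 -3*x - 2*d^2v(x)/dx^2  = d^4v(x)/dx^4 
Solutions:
 v(x) = C1 + C2*x + C3*sin(sqrt(2)*x) + C4*cos(sqrt(2)*x) - x^3/4


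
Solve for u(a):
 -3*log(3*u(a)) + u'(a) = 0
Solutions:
 -Integral(1/(log(_y) + log(3)), (_y, u(a)))/3 = C1 - a


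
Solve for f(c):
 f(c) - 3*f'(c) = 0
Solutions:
 f(c) = C1*exp(c/3)


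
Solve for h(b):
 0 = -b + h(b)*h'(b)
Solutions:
 h(b) = -sqrt(C1 + b^2)
 h(b) = sqrt(C1 + b^2)


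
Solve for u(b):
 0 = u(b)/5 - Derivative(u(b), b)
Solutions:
 u(b) = C1*exp(b/5)


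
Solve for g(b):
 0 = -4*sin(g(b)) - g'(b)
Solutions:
 g(b) = -acos((-C1 - exp(8*b))/(C1 - exp(8*b))) + 2*pi
 g(b) = acos((-C1 - exp(8*b))/(C1 - exp(8*b)))


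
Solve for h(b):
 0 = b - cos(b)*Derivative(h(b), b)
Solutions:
 h(b) = C1 + Integral(b/cos(b), b)


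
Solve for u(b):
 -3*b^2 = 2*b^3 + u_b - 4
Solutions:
 u(b) = C1 - b^4/2 - b^3 + 4*b


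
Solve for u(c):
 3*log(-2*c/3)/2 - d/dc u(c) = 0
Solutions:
 u(c) = C1 + 3*c*log(-c)/2 + 3*c*(-log(3) - 1 + log(2))/2


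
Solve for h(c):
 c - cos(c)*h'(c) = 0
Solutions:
 h(c) = C1 + Integral(c/cos(c), c)


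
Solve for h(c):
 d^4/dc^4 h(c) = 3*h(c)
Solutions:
 h(c) = C1*exp(-3^(1/4)*c) + C2*exp(3^(1/4)*c) + C3*sin(3^(1/4)*c) + C4*cos(3^(1/4)*c)


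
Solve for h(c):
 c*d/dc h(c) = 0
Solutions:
 h(c) = C1


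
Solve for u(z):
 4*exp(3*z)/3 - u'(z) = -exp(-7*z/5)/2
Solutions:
 u(z) = C1 + 4*exp(3*z)/9 - 5*exp(-7*z/5)/14


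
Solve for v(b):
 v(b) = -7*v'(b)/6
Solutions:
 v(b) = C1*exp(-6*b/7)


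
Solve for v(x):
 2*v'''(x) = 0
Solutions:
 v(x) = C1 + C2*x + C3*x^2


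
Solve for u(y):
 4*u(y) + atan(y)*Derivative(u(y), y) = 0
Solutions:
 u(y) = C1*exp(-4*Integral(1/atan(y), y))


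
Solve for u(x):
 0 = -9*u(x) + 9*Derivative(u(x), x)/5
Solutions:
 u(x) = C1*exp(5*x)


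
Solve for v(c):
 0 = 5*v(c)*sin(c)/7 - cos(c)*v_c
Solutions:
 v(c) = C1/cos(c)^(5/7)


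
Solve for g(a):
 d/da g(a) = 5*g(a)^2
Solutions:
 g(a) = -1/(C1 + 5*a)


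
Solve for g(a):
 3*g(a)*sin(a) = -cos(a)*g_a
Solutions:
 g(a) = C1*cos(a)^3


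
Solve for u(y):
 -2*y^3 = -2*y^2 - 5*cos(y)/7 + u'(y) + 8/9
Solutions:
 u(y) = C1 - y^4/2 + 2*y^3/3 - 8*y/9 + 5*sin(y)/7


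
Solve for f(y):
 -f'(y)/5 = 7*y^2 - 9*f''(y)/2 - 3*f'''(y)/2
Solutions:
 f(y) = C1 + C2*exp(y*(-45 + sqrt(2145))/30) + C3*exp(-y*(45 + sqrt(2145))/30) - 35*y^3/3 - 1575*y^2/2 - 71925*y/2


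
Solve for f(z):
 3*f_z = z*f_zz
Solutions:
 f(z) = C1 + C2*z^4


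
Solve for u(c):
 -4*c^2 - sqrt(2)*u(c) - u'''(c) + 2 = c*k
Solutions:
 u(c) = C3*exp(-2^(1/6)*c) - 2*sqrt(2)*c^2 - sqrt(2)*c*k/2 + (C1*sin(2^(1/6)*sqrt(3)*c/2) + C2*cos(2^(1/6)*sqrt(3)*c/2))*exp(2^(1/6)*c/2) + sqrt(2)


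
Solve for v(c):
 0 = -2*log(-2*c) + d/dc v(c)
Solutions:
 v(c) = C1 + 2*c*log(-c) + 2*c*(-1 + log(2))


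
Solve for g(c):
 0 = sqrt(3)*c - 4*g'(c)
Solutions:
 g(c) = C1 + sqrt(3)*c^2/8


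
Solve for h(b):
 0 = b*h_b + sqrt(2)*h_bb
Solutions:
 h(b) = C1 + C2*erf(2^(1/4)*b/2)


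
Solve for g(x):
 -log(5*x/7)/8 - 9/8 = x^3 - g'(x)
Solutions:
 g(x) = C1 + x^4/4 + x*log(x)/8 - x*log(7)/8 + x*log(5)/8 + x


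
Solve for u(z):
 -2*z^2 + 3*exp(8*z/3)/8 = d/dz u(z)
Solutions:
 u(z) = C1 - 2*z^3/3 + 9*exp(8*z/3)/64


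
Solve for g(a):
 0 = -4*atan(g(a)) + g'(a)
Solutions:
 Integral(1/atan(_y), (_y, g(a))) = C1 + 4*a


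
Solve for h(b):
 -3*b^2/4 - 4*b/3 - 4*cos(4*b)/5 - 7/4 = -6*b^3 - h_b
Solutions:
 h(b) = C1 - 3*b^4/2 + b^3/4 + 2*b^2/3 + 7*b/4 + sin(4*b)/5


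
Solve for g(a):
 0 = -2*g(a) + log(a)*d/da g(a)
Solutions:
 g(a) = C1*exp(2*li(a))


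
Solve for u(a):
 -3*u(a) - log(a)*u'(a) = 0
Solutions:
 u(a) = C1*exp(-3*li(a))


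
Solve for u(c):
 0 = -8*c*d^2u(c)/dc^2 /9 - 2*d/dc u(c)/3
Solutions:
 u(c) = C1 + C2*c^(1/4)


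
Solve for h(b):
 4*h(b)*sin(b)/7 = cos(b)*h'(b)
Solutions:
 h(b) = C1/cos(b)^(4/7)


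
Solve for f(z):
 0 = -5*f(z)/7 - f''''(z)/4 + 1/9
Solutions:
 f(z) = (C1*sin(5^(1/4)*7^(3/4)*z/7) + C2*cos(5^(1/4)*7^(3/4)*z/7))*exp(-5^(1/4)*7^(3/4)*z/7) + (C3*sin(5^(1/4)*7^(3/4)*z/7) + C4*cos(5^(1/4)*7^(3/4)*z/7))*exp(5^(1/4)*7^(3/4)*z/7) + 7/45


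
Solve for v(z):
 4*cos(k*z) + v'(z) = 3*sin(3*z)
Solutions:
 v(z) = C1 - cos(3*z) - 4*sin(k*z)/k


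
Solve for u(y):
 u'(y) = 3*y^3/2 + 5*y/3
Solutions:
 u(y) = C1 + 3*y^4/8 + 5*y^2/6


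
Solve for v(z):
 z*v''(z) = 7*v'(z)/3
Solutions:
 v(z) = C1 + C2*z^(10/3)


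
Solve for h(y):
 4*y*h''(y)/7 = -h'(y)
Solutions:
 h(y) = C1 + C2/y^(3/4)


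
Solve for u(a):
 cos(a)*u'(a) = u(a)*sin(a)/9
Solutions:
 u(a) = C1/cos(a)^(1/9)


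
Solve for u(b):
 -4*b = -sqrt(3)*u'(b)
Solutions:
 u(b) = C1 + 2*sqrt(3)*b^2/3


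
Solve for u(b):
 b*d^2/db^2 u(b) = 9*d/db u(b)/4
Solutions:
 u(b) = C1 + C2*b^(13/4)


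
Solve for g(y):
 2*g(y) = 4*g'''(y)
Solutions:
 g(y) = C3*exp(2^(2/3)*y/2) + (C1*sin(2^(2/3)*sqrt(3)*y/4) + C2*cos(2^(2/3)*sqrt(3)*y/4))*exp(-2^(2/3)*y/4)


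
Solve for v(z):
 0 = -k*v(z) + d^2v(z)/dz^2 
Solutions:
 v(z) = C1*exp(-sqrt(k)*z) + C2*exp(sqrt(k)*z)


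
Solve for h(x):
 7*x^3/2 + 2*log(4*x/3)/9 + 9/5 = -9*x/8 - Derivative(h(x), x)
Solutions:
 h(x) = C1 - 7*x^4/8 - 9*x^2/16 - 2*x*log(x)/9 - 71*x/45 - 4*x*log(2)/9 + 2*x*log(3)/9


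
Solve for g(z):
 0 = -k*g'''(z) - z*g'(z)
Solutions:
 g(z) = C1 + Integral(C2*airyai(z*(-1/k)^(1/3)) + C3*airybi(z*(-1/k)^(1/3)), z)


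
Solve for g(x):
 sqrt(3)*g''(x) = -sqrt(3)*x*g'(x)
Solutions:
 g(x) = C1 + C2*erf(sqrt(2)*x/2)


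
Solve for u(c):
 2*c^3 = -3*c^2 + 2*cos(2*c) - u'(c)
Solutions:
 u(c) = C1 - c^4/2 - c^3 + sin(2*c)


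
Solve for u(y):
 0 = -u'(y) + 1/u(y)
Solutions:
 u(y) = -sqrt(C1 + 2*y)
 u(y) = sqrt(C1 + 2*y)


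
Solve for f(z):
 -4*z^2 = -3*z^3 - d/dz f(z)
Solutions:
 f(z) = C1 - 3*z^4/4 + 4*z^3/3


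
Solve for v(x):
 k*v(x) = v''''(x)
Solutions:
 v(x) = C1*exp(-k^(1/4)*x) + C2*exp(k^(1/4)*x) + C3*exp(-I*k^(1/4)*x) + C4*exp(I*k^(1/4)*x)


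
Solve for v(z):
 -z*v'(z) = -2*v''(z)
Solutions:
 v(z) = C1 + C2*erfi(z/2)


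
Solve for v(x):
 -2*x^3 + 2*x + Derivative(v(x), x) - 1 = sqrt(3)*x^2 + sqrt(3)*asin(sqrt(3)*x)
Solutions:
 v(x) = C1 + x^4/2 + sqrt(3)*x^3/3 - x^2 + x + sqrt(3)*(x*asin(sqrt(3)*x) + sqrt(3)*sqrt(1 - 3*x^2)/3)


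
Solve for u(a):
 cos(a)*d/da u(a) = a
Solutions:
 u(a) = C1 + Integral(a/cos(a), a)


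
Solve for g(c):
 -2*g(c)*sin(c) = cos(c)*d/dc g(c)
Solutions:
 g(c) = C1*cos(c)^2


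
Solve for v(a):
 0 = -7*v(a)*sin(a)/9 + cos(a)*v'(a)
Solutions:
 v(a) = C1/cos(a)^(7/9)


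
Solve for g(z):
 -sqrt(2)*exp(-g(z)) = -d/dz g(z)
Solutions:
 g(z) = log(C1 + sqrt(2)*z)


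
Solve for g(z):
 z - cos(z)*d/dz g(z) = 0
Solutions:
 g(z) = C1 + Integral(z/cos(z), z)


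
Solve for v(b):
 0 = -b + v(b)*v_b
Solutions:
 v(b) = -sqrt(C1 + b^2)
 v(b) = sqrt(C1 + b^2)


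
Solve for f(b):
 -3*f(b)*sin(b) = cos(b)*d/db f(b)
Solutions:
 f(b) = C1*cos(b)^3


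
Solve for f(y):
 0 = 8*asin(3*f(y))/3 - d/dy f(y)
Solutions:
 Integral(1/asin(3*_y), (_y, f(y))) = C1 + 8*y/3


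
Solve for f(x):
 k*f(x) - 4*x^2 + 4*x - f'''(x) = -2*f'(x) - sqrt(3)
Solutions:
 f(x) = C1*exp(2^(1/3)*x*(6^(1/3)*(-9*k + sqrt(3)*sqrt(27*k^2 - 32))^(1/3)/12 - 2^(1/3)*3^(5/6)*I*(-9*k + sqrt(3)*sqrt(27*k^2 - 32))^(1/3)/12 - 4/((-3^(1/3) + 3^(5/6)*I)*(-9*k + sqrt(3)*sqrt(27*k^2 - 32))^(1/3)))) + C2*exp(2^(1/3)*x*(6^(1/3)*(-9*k + sqrt(3)*sqrt(27*k^2 - 32))^(1/3)/12 + 2^(1/3)*3^(5/6)*I*(-9*k + sqrt(3)*sqrt(27*k^2 - 32))^(1/3)/12 + 4/((3^(1/3) + 3^(5/6)*I)*(-9*k + sqrt(3)*sqrt(27*k^2 - 32))^(1/3)))) + C3*exp(-6^(1/3)*x*(2^(1/3)*(-9*k + sqrt(3)*sqrt(27*k^2 - 32))^(1/3) + 4*3^(1/3)/(-9*k + sqrt(3)*sqrt(27*k^2 - 32))^(1/3))/6) + 4*x^2/k - 4*x/k - sqrt(3)/k - 16*x/k^2 + 8/k^2 + 32/k^3


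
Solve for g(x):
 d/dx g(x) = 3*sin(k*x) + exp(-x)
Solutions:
 g(x) = C1 - exp(-x) - 3*cos(k*x)/k


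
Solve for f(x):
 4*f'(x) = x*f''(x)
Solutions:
 f(x) = C1 + C2*x^5


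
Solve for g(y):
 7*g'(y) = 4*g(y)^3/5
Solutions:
 g(y) = -sqrt(70)*sqrt(-1/(C1 + 4*y))/2
 g(y) = sqrt(70)*sqrt(-1/(C1 + 4*y))/2


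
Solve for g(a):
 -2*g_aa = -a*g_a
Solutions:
 g(a) = C1 + C2*erfi(a/2)


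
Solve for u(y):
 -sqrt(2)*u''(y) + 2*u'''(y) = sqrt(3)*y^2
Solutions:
 u(y) = C1 + C2*y + C3*exp(sqrt(2)*y/2) - sqrt(6)*y^4/24 - sqrt(3)*y^3/3 - sqrt(6)*y^2


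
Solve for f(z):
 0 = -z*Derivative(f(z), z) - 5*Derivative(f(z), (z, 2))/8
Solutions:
 f(z) = C1 + C2*erf(2*sqrt(5)*z/5)


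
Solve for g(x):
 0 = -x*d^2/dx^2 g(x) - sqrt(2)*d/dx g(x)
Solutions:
 g(x) = C1 + C2*x^(1 - sqrt(2))


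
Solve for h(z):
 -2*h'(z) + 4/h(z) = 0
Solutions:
 h(z) = -sqrt(C1 + 4*z)
 h(z) = sqrt(C1 + 4*z)


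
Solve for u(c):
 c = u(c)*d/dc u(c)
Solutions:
 u(c) = -sqrt(C1 + c^2)
 u(c) = sqrt(C1 + c^2)


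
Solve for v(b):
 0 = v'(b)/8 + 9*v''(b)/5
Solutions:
 v(b) = C1 + C2*exp(-5*b/72)


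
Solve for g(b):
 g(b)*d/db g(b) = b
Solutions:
 g(b) = -sqrt(C1 + b^2)
 g(b) = sqrt(C1 + b^2)


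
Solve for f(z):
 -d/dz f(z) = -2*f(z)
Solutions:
 f(z) = C1*exp(2*z)


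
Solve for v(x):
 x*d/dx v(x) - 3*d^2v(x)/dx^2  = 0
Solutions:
 v(x) = C1 + C2*erfi(sqrt(6)*x/6)


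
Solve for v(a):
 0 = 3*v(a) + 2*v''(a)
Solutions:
 v(a) = C1*sin(sqrt(6)*a/2) + C2*cos(sqrt(6)*a/2)


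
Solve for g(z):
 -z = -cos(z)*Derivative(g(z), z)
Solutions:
 g(z) = C1 + Integral(z/cos(z), z)


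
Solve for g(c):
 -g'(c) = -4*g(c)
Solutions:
 g(c) = C1*exp(4*c)


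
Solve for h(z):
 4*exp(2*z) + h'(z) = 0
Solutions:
 h(z) = C1 - 2*exp(2*z)


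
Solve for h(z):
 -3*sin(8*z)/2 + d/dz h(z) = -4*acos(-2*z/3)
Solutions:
 h(z) = C1 - 4*z*acos(-2*z/3) - 2*sqrt(9 - 4*z^2) - 3*cos(8*z)/16


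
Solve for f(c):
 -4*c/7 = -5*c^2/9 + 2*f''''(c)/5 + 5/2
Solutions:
 f(c) = C1 + C2*c + C3*c^2 + C4*c^3 + 5*c^6/1296 - c^5/84 - 25*c^4/96


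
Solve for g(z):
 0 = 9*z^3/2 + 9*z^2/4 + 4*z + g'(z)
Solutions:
 g(z) = C1 - 9*z^4/8 - 3*z^3/4 - 2*z^2


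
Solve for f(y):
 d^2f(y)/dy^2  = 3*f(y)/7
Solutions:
 f(y) = C1*exp(-sqrt(21)*y/7) + C2*exp(sqrt(21)*y/7)


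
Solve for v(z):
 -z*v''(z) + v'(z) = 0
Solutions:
 v(z) = C1 + C2*z^2


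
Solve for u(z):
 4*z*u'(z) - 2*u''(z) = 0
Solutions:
 u(z) = C1 + C2*erfi(z)


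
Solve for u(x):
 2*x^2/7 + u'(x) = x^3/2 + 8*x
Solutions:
 u(x) = C1 + x^4/8 - 2*x^3/21 + 4*x^2


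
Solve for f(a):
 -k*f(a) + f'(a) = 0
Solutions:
 f(a) = C1*exp(a*k)


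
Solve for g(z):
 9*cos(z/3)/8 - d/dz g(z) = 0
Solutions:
 g(z) = C1 + 27*sin(z/3)/8


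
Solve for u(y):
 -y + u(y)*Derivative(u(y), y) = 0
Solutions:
 u(y) = -sqrt(C1 + y^2)
 u(y) = sqrt(C1 + y^2)


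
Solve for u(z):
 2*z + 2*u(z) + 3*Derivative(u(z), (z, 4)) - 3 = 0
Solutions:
 u(z) = -z + (C1*sin(6^(3/4)*z/6) + C2*cos(6^(3/4)*z/6))*exp(-6^(3/4)*z/6) + (C3*sin(6^(3/4)*z/6) + C4*cos(6^(3/4)*z/6))*exp(6^(3/4)*z/6) + 3/2


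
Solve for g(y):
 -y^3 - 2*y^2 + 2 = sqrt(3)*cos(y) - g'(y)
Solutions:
 g(y) = C1 + y^4/4 + 2*y^3/3 - 2*y + sqrt(3)*sin(y)


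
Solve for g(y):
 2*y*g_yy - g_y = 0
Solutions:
 g(y) = C1 + C2*y^(3/2)


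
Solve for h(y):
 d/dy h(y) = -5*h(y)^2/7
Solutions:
 h(y) = 7/(C1 + 5*y)


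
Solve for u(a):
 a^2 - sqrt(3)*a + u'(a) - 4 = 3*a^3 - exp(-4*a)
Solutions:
 u(a) = C1 + 3*a^4/4 - a^3/3 + sqrt(3)*a^2/2 + 4*a + exp(-4*a)/4


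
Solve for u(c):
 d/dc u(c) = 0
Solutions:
 u(c) = C1


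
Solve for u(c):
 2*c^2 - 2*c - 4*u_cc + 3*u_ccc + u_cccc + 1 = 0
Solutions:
 u(c) = C1 + C2*c + C3*exp(-4*c) + C4*exp(c) + c^4/24 + c^3/24 + 11*c^2/32


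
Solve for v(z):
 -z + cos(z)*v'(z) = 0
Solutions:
 v(z) = C1 + Integral(z/cos(z), z)


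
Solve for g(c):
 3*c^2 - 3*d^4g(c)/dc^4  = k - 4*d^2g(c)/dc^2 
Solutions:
 g(c) = C1 + C2*c + C3*exp(-2*sqrt(3)*c/3) + C4*exp(2*sqrt(3)*c/3) - c^4/16 + c^2*(2*k - 9)/16


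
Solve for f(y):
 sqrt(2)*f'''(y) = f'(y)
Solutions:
 f(y) = C1 + C2*exp(-2^(3/4)*y/2) + C3*exp(2^(3/4)*y/2)


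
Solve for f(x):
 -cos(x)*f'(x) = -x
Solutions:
 f(x) = C1 + Integral(x/cos(x), x)


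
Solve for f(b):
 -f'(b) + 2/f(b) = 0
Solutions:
 f(b) = -sqrt(C1 + 4*b)
 f(b) = sqrt(C1 + 4*b)


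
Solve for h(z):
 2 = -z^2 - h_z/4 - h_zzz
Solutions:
 h(z) = C1 + C2*sin(z/2) + C3*cos(z/2) - 4*z^3/3 + 24*z


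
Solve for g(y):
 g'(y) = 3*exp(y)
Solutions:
 g(y) = C1 + 3*exp(y)


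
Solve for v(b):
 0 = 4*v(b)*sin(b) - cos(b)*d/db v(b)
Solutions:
 v(b) = C1/cos(b)^4


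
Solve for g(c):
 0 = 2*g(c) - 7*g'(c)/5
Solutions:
 g(c) = C1*exp(10*c/7)


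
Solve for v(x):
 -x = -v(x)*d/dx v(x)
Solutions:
 v(x) = -sqrt(C1 + x^2)
 v(x) = sqrt(C1 + x^2)


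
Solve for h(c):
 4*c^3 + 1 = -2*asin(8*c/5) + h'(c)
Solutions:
 h(c) = C1 + c^4 + 2*c*asin(8*c/5) + c + sqrt(25 - 64*c^2)/4


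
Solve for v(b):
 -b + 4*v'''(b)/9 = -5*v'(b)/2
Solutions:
 v(b) = C1 + C2*sin(3*sqrt(10)*b/4) + C3*cos(3*sqrt(10)*b/4) + b^2/5


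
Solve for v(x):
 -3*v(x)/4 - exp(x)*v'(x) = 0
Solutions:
 v(x) = C1*exp(3*exp(-x)/4)


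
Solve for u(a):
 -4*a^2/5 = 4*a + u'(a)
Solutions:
 u(a) = C1 - 4*a^3/15 - 2*a^2


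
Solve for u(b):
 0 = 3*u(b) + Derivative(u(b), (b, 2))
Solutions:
 u(b) = C1*sin(sqrt(3)*b) + C2*cos(sqrt(3)*b)


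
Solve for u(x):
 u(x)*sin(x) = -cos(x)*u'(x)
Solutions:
 u(x) = C1*cos(x)


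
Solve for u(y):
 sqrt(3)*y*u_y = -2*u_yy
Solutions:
 u(y) = C1 + C2*erf(3^(1/4)*y/2)


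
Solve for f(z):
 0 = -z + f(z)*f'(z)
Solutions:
 f(z) = -sqrt(C1 + z^2)
 f(z) = sqrt(C1 + z^2)


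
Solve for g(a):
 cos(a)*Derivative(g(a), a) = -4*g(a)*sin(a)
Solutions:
 g(a) = C1*cos(a)^4


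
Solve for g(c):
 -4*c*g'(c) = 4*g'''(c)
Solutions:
 g(c) = C1 + Integral(C2*airyai(-c) + C3*airybi(-c), c)


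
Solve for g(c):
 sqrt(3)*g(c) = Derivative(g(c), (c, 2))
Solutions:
 g(c) = C1*exp(-3^(1/4)*c) + C2*exp(3^(1/4)*c)


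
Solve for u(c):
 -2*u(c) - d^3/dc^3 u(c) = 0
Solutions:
 u(c) = C3*exp(-2^(1/3)*c) + (C1*sin(2^(1/3)*sqrt(3)*c/2) + C2*cos(2^(1/3)*sqrt(3)*c/2))*exp(2^(1/3)*c/2)


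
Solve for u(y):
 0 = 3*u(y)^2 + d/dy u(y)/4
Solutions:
 u(y) = 1/(C1 + 12*y)


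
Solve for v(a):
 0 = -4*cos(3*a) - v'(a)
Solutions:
 v(a) = C1 - 4*sin(3*a)/3


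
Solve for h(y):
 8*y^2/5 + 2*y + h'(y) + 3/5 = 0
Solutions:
 h(y) = C1 - 8*y^3/15 - y^2 - 3*y/5


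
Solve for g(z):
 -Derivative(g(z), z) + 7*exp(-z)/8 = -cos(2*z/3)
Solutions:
 g(z) = C1 + 3*sin(2*z/3)/2 - 7*exp(-z)/8


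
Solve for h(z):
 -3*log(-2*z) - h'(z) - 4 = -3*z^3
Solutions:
 h(z) = C1 + 3*z^4/4 - 3*z*log(-z) + z*(-3*log(2) - 1)


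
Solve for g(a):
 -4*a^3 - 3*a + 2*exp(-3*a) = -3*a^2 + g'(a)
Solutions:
 g(a) = C1 - a^4 + a^3 - 3*a^2/2 - 2*exp(-3*a)/3


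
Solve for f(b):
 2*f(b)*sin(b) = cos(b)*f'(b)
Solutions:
 f(b) = C1/cos(b)^2


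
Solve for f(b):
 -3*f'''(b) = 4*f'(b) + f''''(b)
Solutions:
 f(b) = C1 + C2*exp(b*(-1 + 1/(2*(2*sqrt(2) + 3)^(1/3)) + (2*sqrt(2) + 3)^(1/3)/2))*sin(sqrt(3)*b*(-(2*sqrt(2) + 3)^(1/3) + (2*sqrt(2) + 3)^(-1/3))/2) + C3*exp(b*(-1 + 1/(2*(2*sqrt(2) + 3)^(1/3)) + (2*sqrt(2) + 3)^(1/3)/2))*cos(sqrt(3)*b*(-(2*sqrt(2) + 3)^(1/3) + (2*sqrt(2) + 3)^(-1/3))/2) + C4*exp(-b*((2*sqrt(2) + 3)^(-1/3) + 1 + (2*sqrt(2) + 3)^(1/3)))


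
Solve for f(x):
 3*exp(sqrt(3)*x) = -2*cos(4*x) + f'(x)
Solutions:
 f(x) = C1 + sqrt(3)*exp(sqrt(3)*x) + sin(4*x)/2


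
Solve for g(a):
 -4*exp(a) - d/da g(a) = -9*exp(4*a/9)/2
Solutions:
 g(a) = C1 + 81*exp(4*a/9)/8 - 4*exp(a)


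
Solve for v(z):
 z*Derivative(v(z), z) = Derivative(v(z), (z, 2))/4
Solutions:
 v(z) = C1 + C2*erfi(sqrt(2)*z)


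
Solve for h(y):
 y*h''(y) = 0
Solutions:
 h(y) = C1 + C2*y


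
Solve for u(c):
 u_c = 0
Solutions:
 u(c) = C1


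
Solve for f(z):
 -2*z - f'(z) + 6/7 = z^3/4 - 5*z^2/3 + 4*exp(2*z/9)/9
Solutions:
 f(z) = C1 - z^4/16 + 5*z^3/9 - z^2 + 6*z/7 - 2*exp(2*z/9)


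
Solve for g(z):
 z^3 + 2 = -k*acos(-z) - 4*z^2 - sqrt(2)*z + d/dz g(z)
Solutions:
 g(z) = C1 + k*(z*acos(-z) + sqrt(1 - z^2)) + z^4/4 + 4*z^3/3 + sqrt(2)*z^2/2 + 2*z


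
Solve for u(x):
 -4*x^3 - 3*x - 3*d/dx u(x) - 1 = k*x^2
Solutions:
 u(x) = C1 - k*x^3/9 - x^4/3 - x^2/2 - x/3


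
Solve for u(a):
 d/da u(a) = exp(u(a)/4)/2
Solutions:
 u(a) = 4*log(-1/(C1 + a)) + 12*log(2)


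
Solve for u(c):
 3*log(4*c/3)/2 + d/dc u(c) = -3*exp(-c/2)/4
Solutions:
 u(c) = C1 - 3*c*log(c)/2 + c*(-3*log(2) + 3/2 + 3*log(3)/2) + 3*exp(-c/2)/2


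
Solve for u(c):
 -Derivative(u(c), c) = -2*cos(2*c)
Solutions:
 u(c) = C1 + sin(2*c)


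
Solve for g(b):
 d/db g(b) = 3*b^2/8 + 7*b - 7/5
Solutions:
 g(b) = C1 + b^3/8 + 7*b^2/2 - 7*b/5


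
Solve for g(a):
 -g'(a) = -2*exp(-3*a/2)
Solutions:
 g(a) = C1 - 4*exp(-3*a/2)/3


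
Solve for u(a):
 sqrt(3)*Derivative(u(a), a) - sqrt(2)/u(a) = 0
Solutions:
 u(a) = -sqrt(C1 + 6*sqrt(6)*a)/3
 u(a) = sqrt(C1 + 6*sqrt(6)*a)/3


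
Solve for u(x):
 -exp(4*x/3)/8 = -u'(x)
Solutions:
 u(x) = C1 + 3*exp(4*x/3)/32


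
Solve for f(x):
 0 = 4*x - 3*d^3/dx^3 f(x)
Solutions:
 f(x) = C1 + C2*x + C3*x^2 + x^4/18


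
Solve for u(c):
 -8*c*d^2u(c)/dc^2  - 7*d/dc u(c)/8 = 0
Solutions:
 u(c) = C1 + C2*c^(57/64)


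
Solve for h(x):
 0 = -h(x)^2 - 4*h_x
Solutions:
 h(x) = 4/(C1 + x)


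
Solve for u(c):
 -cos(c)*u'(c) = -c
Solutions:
 u(c) = C1 + Integral(c/cos(c), c)


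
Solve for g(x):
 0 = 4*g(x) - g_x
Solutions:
 g(x) = C1*exp(4*x)


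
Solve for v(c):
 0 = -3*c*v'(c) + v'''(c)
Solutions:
 v(c) = C1 + Integral(C2*airyai(3^(1/3)*c) + C3*airybi(3^(1/3)*c), c)


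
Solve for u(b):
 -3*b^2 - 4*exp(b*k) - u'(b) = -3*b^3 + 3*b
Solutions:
 u(b) = C1 + 3*b^4/4 - b^3 - 3*b^2/2 - 4*exp(b*k)/k


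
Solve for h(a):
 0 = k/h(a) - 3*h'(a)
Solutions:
 h(a) = -sqrt(C1 + 6*a*k)/3
 h(a) = sqrt(C1 + 6*a*k)/3


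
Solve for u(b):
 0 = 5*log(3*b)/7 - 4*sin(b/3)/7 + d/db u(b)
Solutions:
 u(b) = C1 - 5*b*log(b)/7 - 5*b*log(3)/7 + 5*b/7 - 12*cos(b/3)/7


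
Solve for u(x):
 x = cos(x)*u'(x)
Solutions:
 u(x) = C1 + Integral(x/cos(x), x)


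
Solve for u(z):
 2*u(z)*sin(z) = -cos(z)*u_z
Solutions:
 u(z) = C1*cos(z)^2


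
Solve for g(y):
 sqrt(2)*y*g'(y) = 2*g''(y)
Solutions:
 g(y) = C1 + C2*erfi(2^(1/4)*y/2)


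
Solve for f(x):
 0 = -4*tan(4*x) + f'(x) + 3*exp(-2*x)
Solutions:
 f(x) = C1 + log(tan(4*x)^2 + 1)/2 + 3*exp(-2*x)/2


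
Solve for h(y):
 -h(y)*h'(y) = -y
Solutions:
 h(y) = -sqrt(C1 + y^2)
 h(y) = sqrt(C1 + y^2)


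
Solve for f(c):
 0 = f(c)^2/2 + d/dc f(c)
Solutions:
 f(c) = 2/(C1 + c)


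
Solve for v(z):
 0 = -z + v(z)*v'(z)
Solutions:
 v(z) = -sqrt(C1 + z^2)
 v(z) = sqrt(C1 + z^2)


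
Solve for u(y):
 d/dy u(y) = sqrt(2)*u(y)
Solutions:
 u(y) = C1*exp(sqrt(2)*y)


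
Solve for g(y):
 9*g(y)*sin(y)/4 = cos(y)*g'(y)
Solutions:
 g(y) = C1/cos(y)^(9/4)


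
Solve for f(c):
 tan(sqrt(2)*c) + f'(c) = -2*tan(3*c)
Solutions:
 f(c) = C1 + 2*log(cos(3*c))/3 + sqrt(2)*log(cos(sqrt(2)*c))/2


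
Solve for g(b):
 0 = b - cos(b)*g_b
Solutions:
 g(b) = C1 + Integral(b/cos(b), b)


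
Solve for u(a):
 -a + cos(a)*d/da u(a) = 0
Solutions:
 u(a) = C1 + Integral(a/cos(a), a)


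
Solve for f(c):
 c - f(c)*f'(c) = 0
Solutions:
 f(c) = -sqrt(C1 + c^2)
 f(c) = sqrt(C1 + c^2)


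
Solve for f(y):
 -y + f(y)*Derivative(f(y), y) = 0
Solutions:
 f(y) = -sqrt(C1 + y^2)
 f(y) = sqrt(C1 + y^2)


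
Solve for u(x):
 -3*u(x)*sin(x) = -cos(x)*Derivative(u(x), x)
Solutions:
 u(x) = C1/cos(x)^3


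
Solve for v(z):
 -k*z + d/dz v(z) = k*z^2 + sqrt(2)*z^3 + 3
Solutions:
 v(z) = C1 + k*z^3/3 + k*z^2/2 + sqrt(2)*z^4/4 + 3*z


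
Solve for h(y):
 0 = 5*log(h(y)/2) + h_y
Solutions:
 -Integral(1/(-log(_y) + log(2)), (_y, h(y)))/5 = C1 - y


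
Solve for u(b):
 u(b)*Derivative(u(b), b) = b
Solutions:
 u(b) = -sqrt(C1 + b^2)
 u(b) = sqrt(C1 + b^2)


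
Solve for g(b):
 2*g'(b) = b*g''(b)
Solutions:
 g(b) = C1 + C2*b^3


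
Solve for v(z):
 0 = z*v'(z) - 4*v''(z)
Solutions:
 v(z) = C1 + C2*erfi(sqrt(2)*z/4)


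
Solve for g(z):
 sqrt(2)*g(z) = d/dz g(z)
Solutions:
 g(z) = C1*exp(sqrt(2)*z)


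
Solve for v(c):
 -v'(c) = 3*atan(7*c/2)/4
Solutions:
 v(c) = C1 - 3*c*atan(7*c/2)/4 + 3*log(49*c^2 + 4)/28


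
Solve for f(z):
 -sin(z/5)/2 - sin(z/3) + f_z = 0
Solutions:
 f(z) = C1 - 5*cos(z/5)/2 - 3*cos(z/3)


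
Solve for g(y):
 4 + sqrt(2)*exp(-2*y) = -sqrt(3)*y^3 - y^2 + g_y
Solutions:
 g(y) = C1 + sqrt(3)*y^4/4 + y^3/3 + 4*y - sqrt(2)*exp(-2*y)/2


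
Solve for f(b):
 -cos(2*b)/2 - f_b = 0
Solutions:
 f(b) = C1 - sin(2*b)/4


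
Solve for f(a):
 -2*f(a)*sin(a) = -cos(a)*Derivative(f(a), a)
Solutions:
 f(a) = C1/cos(a)^2


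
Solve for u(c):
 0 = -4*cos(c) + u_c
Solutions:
 u(c) = C1 + 4*sin(c)


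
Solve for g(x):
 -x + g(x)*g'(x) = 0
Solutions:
 g(x) = -sqrt(C1 + x^2)
 g(x) = sqrt(C1 + x^2)


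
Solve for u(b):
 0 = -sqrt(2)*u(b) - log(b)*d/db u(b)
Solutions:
 u(b) = C1*exp(-sqrt(2)*li(b))


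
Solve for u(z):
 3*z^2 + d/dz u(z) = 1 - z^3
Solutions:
 u(z) = C1 - z^4/4 - z^3 + z


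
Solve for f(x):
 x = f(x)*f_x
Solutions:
 f(x) = -sqrt(C1 + x^2)
 f(x) = sqrt(C1 + x^2)


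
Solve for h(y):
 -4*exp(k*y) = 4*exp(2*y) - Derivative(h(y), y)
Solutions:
 h(y) = C1 + 2*exp(2*y) + 4*exp(k*y)/k


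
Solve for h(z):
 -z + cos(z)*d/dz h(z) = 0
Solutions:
 h(z) = C1 + Integral(z/cos(z), z)


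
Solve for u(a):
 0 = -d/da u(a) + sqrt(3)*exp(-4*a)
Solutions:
 u(a) = C1 - sqrt(3)*exp(-4*a)/4


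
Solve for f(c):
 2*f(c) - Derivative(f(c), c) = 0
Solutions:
 f(c) = C1*exp(2*c)


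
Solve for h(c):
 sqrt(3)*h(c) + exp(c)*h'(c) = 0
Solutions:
 h(c) = C1*exp(sqrt(3)*exp(-c))


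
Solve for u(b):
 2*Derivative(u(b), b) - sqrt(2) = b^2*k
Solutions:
 u(b) = C1 + b^3*k/6 + sqrt(2)*b/2


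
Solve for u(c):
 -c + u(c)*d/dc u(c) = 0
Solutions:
 u(c) = -sqrt(C1 + c^2)
 u(c) = sqrt(C1 + c^2)


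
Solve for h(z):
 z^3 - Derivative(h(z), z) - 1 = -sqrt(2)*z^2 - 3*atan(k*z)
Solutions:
 h(z) = C1 + z^4/4 + sqrt(2)*z^3/3 - z + 3*Piecewise((z*atan(k*z) - log(k^2*z^2 + 1)/(2*k), Ne(k, 0)), (0, True))


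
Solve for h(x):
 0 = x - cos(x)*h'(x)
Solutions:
 h(x) = C1 + Integral(x/cos(x), x)


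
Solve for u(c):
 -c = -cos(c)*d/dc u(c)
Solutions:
 u(c) = C1 + Integral(c/cos(c), c)


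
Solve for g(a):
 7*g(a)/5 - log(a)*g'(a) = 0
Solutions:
 g(a) = C1*exp(7*li(a)/5)


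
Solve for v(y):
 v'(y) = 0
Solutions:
 v(y) = C1


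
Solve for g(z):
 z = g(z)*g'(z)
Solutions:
 g(z) = -sqrt(C1 + z^2)
 g(z) = sqrt(C1 + z^2)


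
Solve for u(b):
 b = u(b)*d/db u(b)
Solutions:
 u(b) = -sqrt(C1 + b^2)
 u(b) = sqrt(C1 + b^2)


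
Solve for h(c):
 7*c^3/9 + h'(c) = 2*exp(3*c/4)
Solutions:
 h(c) = C1 - 7*c^4/36 + 8*exp(3*c/4)/3


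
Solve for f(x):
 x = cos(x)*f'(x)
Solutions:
 f(x) = C1 + Integral(x/cos(x), x)


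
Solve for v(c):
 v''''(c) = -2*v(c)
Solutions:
 v(c) = (C1*sin(2^(3/4)*c/2) + C2*cos(2^(3/4)*c/2))*exp(-2^(3/4)*c/2) + (C3*sin(2^(3/4)*c/2) + C4*cos(2^(3/4)*c/2))*exp(2^(3/4)*c/2)


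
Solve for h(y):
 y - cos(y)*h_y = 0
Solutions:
 h(y) = C1 + Integral(y/cos(y), y)


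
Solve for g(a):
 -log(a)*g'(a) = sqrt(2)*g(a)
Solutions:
 g(a) = C1*exp(-sqrt(2)*li(a))


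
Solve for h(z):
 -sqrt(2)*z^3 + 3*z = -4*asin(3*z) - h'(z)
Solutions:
 h(z) = C1 + sqrt(2)*z^4/4 - 3*z^2/2 - 4*z*asin(3*z) - 4*sqrt(1 - 9*z^2)/3


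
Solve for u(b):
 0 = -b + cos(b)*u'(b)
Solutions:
 u(b) = C1 + Integral(b/cos(b), b)


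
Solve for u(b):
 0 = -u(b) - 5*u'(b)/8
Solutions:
 u(b) = C1*exp(-8*b/5)


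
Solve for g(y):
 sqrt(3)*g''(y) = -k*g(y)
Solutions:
 g(y) = C1*exp(-3^(3/4)*y*sqrt(-k)/3) + C2*exp(3^(3/4)*y*sqrt(-k)/3)


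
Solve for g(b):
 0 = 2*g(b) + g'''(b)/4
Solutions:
 g(b) = C3*exp(-2*b) + (C1*sin(sqrt(3)*b) + C2*cos(sqrt(3)*b))*exp(b)


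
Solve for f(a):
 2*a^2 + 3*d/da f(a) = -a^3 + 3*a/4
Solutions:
 f(a) = C1 - a^4/12 - 2*a^3/9 + a^2/8


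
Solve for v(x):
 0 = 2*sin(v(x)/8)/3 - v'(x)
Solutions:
 -2*x/3 + 4*log(cos(v(x)/8) - 1) - 4*log(cos(v(x)/8) + 1) = C1


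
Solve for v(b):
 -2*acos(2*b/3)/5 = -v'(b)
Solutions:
 v(b) = C1 + 2*b*acos(2*b/3)/5 - sqrt(9 - 4*b^2)/5


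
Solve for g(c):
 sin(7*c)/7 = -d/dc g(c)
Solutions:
 g(c) = C1 + cos(7*c)/49


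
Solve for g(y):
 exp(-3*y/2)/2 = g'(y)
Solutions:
 g(y) = C1 - exp(-3*y/2)/3


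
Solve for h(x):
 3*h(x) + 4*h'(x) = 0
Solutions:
 h(x) = C1*exp(-3*x/4)


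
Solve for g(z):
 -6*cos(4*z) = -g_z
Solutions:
 g(z) = C1 + 3*sin(4*z)/2


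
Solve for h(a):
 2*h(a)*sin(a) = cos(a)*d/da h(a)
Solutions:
 h(a) = C1/cos(a)^2


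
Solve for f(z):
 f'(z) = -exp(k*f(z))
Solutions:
 f(z) = Piecewise((log(1/(C1*k + k*z))/k, Ne(k, 0)), (nan, True))
 f(z) = Piecewise((C1 - z, Eq(k, 0)), (nan, True))


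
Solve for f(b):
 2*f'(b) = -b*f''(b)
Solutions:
 f(b) = C1 + C2/b


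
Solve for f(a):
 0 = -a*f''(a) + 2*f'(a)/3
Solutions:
 f(a) = C1 + C2*a^(5/3)


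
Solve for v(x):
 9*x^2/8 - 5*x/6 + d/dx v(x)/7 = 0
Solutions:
 v(x) = C1 - 21*x^3/8 + 35*x^2/12


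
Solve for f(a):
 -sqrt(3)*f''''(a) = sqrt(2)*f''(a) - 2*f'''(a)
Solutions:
 f(a) = C1 + C2*a + (C3*sin(sqrt(3)*a*sqrt(-1 + sqrt(6))/3) + C4*cos(sqrt(3)*a*sqrt(-1 + sqrt(6))/3))*exp(sqrt(3)*a/3)


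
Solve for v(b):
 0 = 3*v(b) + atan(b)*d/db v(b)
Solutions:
 v(b) = C1*exp(-3*Integral(1/atan(b), b))


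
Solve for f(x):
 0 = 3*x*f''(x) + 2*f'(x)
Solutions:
 f(x) = C1 + C2*x^(1/3)


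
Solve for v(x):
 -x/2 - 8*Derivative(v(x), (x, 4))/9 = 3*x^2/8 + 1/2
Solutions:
 v(x) = C1 + C2*x + C3*x^2 + C4*x^3 - 3*x^6/2560 - 3*x^5/640 - 3*x^4/128


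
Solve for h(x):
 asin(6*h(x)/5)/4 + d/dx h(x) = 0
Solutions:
 Integral(1/asin(6*_y/5), (_y, h(x))) = C1 - x/4


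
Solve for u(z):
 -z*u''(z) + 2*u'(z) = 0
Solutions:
 u(z) = C1 + C2*z^3


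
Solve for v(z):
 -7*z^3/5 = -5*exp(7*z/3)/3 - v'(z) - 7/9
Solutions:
 v(z) = C1 + 7*z^4/20 - 7*z/9 - 5*exp(7*z/3)/7


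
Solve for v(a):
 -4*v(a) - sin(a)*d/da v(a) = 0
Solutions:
 v(a) = C1*(cos(a)^2 + 2*cos(a) + 1)/(cos(a)^2 - 2*cos(a) + 1)


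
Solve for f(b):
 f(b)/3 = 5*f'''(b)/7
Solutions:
 f(b) = C3*exp(15^(2/3)*7^(1/3)*b/15) + (C1*sin(3^(1/6)*5^(2/3)*7^(1/3)*b/10) + C2*cos(3^(1/6)*5^(2/3)*7^(1/3)*b/10))*exp(-15^(2/3)*7^(1/3)*b/30)


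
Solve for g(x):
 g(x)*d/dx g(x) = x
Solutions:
 g(x) = -sqrt(C1 + x^2)
 g(x) = sqrt(C1 + x^2)


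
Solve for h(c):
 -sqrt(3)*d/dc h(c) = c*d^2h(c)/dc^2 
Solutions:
 h(c) = C1 + C2*c^(1 - sqrt(3))


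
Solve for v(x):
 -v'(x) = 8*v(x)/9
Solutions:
 v(x) = C1*exp(-8*x/9)


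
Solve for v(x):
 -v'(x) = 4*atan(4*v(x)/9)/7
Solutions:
 Integral(1/atan(4*_y/9), (_y, v(x))) = C1 - 4*x/7


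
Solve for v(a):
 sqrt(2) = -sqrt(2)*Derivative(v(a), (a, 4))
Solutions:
 v(a) = C1 + C2*a + C3*a^2 + C4*a^3 - a^4/24


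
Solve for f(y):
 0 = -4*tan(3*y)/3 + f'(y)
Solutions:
 f(y) = C1 - 4*log(cos(3*y))/9


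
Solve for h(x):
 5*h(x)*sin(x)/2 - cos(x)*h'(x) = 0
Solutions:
 h(x) = C1/cos(x)^(5/2)


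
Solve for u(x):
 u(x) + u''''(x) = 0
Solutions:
 u(x) = (C1*sin(sqrt(2)*x/2) + C2*cos(sqrt(2)*x/2))*exp(-sqrt(2)*x/2) + (C3*sin(sqrt(2)*x/2) + C4*cos(sqrt(2)*x/2))*exp(sqrt(2)*x/2)


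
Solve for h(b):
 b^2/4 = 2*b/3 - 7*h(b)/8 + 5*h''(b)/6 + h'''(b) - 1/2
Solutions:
 h(b) = C1*exp(-b*(50*2^(1/3)/(27*sqrt(32221) + 4853)^(1/3) + 20 + 2^(2/3)*(27*sqrt(32221) + 4853)^(1/3))/72)*sin(2^(1/3)*sqrt(3)*b*(-2^(1/3)*(27*sqrt(32221) + 4853)^(1/3) + 50/(27*sqrt(32221) + 4853)^(1/3))/72) + C2*exp(-b*(50*2^(1/3)/(27*sqrt(32221) + 4853)^(1/3) + 20 + 2^(2/3)*(27*sqrt(32221) + 4853)^(1/3))/72)*cos(2^(1/3)*sqrt(3)*b*(-2^(1/3)*(27*sqrt(32221) + 4853)^(1/3) + 50/(27*sqrt(32221) + 4853)^(1/3))/72) + C3*exp(b*(-10 + 50*2^(1/3)/(27*sqrt(32221) + 4853)^(1/3) + 2^(2/3)*(27*sqrt(32221) + 4853)^(1/3))/36) - 2*b^2/7 + 16*b/21 - 164/147


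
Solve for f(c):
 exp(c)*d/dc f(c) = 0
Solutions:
 f(c) = C1


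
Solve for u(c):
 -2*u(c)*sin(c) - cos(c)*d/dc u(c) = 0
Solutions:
 u(c) = C1*cos(c)^2


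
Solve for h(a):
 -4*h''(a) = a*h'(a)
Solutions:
 h(a) = C1 + C2*erf(sqrt(2)*a/4)


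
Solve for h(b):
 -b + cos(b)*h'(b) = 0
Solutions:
 h(b) = C1 + Integral(b/cos(b), b)


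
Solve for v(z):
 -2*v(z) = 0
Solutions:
 v(z) = 0


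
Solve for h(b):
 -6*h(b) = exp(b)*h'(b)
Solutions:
 h(b) = C1*exp(6*exp(-b))


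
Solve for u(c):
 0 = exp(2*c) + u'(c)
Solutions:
 u(c) = C1 - exp(2*c)/2


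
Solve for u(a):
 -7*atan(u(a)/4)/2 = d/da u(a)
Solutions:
 Integral(1/atan(_y/4), (_y, u(a))) = C1 - 7*a/2


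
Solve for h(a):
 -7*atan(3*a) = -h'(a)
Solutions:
 h(a) = C1 + 7*a*atan(3*a) - 7*log(9*a^2 + 1)/6


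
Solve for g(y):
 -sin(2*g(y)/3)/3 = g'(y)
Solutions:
 y/3 + 3*log(cos(2*g(y)/3) - 1)/4 - 3*log(cos(2*g(y)/3) + 1)/4 = C1


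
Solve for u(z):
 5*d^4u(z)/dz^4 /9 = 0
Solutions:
 u(z) = C1 + C2*z + C3*z^2 + C4*z^3


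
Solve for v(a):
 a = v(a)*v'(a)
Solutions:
 v(a) = -sqrt(C1 + a^2)
 v(a) = sqrt(C1 + a^2)


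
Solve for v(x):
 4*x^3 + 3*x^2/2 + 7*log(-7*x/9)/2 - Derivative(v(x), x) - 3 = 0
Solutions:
 v(x) = C1 + x^4 + x^3/2 + 7*x*log(-x)/2 + x*(-7*log(3) - 13/2 + 7*log(7)/2)


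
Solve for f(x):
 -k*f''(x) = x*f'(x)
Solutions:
 f(x) = C1 + C2*sqrt(k)*erf(sqrt(2)*x*sqrt(1/k)/2)


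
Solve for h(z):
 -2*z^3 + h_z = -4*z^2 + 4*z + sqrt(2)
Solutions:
 h(z) = C1 + z^4/2 - 4*z^3/3 + 2*z^2 + sqrt(2)*z


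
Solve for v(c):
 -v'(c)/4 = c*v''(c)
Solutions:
 v(c) = C1 + C2*c^(3/4)


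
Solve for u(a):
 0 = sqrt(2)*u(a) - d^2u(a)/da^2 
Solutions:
 u(a) = C1*exp(-2^(1/4)*a) + C2*exp(2^(1/4)*a)


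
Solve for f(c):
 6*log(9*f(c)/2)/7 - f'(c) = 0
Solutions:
 7*Integral(1/(-log(_y) - 2*log(3) + log(2)), (_y, f(c)))/6 = C1 - c


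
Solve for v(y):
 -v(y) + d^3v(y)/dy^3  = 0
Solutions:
 v(y) = C3*exp(y) + (C1*sin(sqrt(3)*y/2) + C2*cos(sqrt(3)*y/2))*exp(-y/2)


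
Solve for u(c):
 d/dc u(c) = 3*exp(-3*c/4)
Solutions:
 u(c) = C1 - 4*exp(-3*c/4)


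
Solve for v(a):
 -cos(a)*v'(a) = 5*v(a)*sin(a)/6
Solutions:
 v(a) = C1*cos(a)^(5/6)


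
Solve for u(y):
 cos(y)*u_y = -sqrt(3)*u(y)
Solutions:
 u(y) = C1*(sin(y) - 1)^(sqrt(3)/2)/(sin(y) + 1)^(sqrt(3)/2)


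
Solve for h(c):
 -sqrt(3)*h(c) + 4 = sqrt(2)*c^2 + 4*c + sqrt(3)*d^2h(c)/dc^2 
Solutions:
 h(c) = C1*sin(c) + C2*cos(c) - sqrt(6)*c^2/3 - 4*sqrt(3)*c/3 + 2*sqrt(6)/3 + 4*sqrt(3)/3


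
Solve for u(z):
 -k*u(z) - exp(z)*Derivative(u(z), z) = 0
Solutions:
 u(z) = C1*exp(k*exp(-z))


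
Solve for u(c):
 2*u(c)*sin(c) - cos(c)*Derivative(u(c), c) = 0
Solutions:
 u(c) = C1/cos(c)^2


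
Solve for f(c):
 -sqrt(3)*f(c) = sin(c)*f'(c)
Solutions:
 f(c) = C1*(cos(c) + 1)^(sqrt(3)/2)/(cos(c) - 1)^(sqrt(3)/2)


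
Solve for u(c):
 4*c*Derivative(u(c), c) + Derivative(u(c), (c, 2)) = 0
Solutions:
 u(c) = C1 + C2*erf(sqrt(2)*c)


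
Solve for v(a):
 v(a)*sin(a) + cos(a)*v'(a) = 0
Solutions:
 v(a) = C1*cos(a)


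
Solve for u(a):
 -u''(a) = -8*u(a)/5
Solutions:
 u(a) = C1*exp(-2*sqrt(10)*a/5) + C2*exp(2*sqrt(10)*a/5)


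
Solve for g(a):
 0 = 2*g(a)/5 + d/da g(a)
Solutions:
 g(a) = C1*exp(-2*a/5)


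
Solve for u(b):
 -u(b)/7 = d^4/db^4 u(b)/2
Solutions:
 u(b) = (C1*sin(14^(3/4)*b/14) + C2*cos(14^(3/4)*b/14))*exp(-14^(3/4)*b/14) + (C3*sin(14^(3/4)*b/14) + C4*cos(14^(3/4)*b/14))*exp(14^(3/4)*b/14)


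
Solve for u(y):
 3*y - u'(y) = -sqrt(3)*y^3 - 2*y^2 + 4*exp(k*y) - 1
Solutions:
 u(y) = C1 + sqrt(3)*y^4/4 + 2*y^3/3 + 3*y^2/2 + y - 4*exp(k*y)/k


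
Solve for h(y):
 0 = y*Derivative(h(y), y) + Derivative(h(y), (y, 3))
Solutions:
 h(y) = C1 + Integral(C2*airyai(-y) + C3*airybi(-y), y)


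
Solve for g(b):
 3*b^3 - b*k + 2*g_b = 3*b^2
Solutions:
 g(b) = C1 - 3*b^4/8 + b^3/2 + b^2*k/4


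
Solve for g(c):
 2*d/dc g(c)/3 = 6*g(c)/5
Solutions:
 g(c) = C1*exp(9*c/5)


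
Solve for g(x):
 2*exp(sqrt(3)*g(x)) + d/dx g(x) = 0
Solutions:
 g(x) = sqrt(3)*(2*log(1/(C1 + 2*x)) - log(3))/6


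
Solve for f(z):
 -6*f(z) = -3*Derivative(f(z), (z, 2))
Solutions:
 f(z) = C1*exp(-sqrt(2)*z) + C2*exp(sqrt(2)*z)


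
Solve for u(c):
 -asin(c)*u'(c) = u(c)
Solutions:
 u(c) = C1*exp(-Integral(1/asin(c), c))


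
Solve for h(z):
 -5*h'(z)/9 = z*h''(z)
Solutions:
 h(z) = C1 + C2*z^(4/9)


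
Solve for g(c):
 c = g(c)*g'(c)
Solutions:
 g(c) = -sqrt(C1 + c^2)
 g(c) = sqrt(C1 + c^2)


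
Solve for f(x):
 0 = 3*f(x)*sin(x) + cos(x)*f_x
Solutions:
 f(x) = C1*cos(x)^3


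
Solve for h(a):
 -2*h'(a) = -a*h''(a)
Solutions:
 h(a) = C1 + C2*a^3


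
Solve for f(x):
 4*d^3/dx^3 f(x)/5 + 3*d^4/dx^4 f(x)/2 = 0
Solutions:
 f(x) = C1 + C2*x + C3*x^2 + C4*exp(-8*x/15)


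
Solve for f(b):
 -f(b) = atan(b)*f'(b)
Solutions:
 f(b) = C1*exp(-Integral(1/atan(b), b))


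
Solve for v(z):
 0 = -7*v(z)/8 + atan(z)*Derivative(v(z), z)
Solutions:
 v(z) = C1*exp(7*Integral(1/atan(z), z)/8)


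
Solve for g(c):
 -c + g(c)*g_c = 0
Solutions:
 g(c) = -sqrt(C1 + c^2)
 g(c) = sqrt(C1 + c^2)


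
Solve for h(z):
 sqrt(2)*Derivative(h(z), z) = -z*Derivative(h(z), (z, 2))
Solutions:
 h(z) = C1 + C2*z^(1 - sqrt(2))


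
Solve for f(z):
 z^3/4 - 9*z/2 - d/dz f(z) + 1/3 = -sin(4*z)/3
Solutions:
 f(z) = C1 + z^4/16 - 9*z^2/4 + z/3 - cos(4*z)/12


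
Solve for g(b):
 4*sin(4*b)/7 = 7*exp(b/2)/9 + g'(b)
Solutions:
 g(b) = C1 - 14*exp(b/2)/9 - cos(4*b)/7


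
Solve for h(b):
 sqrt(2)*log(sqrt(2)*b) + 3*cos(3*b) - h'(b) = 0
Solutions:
 h(b) = C1 + sqrt(2)*b*(log(b) - 1) + sqrt(2)*b*log(2)/2 + sin(3*b)


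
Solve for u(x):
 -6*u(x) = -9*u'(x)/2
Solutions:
 u(x) = C1*exp(4*x/3)


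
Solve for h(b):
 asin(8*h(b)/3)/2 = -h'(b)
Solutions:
 Integral(1/asin(8*_y/3), (_y, h(b))) = C1 - b/2


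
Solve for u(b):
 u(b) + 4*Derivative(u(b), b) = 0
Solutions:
 u(b) = C1*exp(-b/4)


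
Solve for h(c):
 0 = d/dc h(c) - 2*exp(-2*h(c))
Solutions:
 h(c) = log(-sqrt(C1 + 4*c))
 h(c) = log(C1 + 4*c)/2


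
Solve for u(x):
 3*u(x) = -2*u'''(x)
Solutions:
 u(x) = C3*exp(-2^(2/3)*3^(1/3)*x/2) + (C1*sin(2^(2/3)*3^(5/6)*x/4) + C2*cos(2^(2/3)*3^(5/6)*x/4))*exp(2^(2/3)*3^(1/3)*x/4)


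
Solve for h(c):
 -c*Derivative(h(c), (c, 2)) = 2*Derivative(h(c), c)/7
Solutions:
 h(c) = C1 + C2*c^(5/7)


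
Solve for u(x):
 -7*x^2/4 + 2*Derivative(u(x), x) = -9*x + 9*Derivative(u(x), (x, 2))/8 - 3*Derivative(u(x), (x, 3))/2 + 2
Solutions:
 u(x) = C1 + 7*x^3/24 - 225*x^2/128 - 2345*x/1024 + (C2*sin(sqrt(687)*x/24) + C3*cos(sqrt(687)*x/24))*exp(3*x/8)
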